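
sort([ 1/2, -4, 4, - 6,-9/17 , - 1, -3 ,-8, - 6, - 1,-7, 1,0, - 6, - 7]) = [ - 8,-7, - 7,  -  6, -6, - 6, -4, - 3,- 1,- 1,-9/17, 0,1/2, 1, 4]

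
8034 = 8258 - 224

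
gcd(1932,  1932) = 1932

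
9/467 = 9/467 =0.02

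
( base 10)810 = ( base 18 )290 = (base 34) NS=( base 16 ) 32a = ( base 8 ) 1452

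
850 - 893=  - 43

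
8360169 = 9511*879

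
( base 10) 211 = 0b11010011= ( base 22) 9d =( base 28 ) 7f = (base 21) A1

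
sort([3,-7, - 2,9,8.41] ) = [ - 7,- 2,3, 8.41,9] 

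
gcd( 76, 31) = 1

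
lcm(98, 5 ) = 490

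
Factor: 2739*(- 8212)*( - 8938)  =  201039466584 = 2^3*3^1*11^1 * 41^1*83^1* 109^1*2053^1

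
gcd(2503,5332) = 1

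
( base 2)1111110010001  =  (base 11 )6087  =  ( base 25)CN6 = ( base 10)8081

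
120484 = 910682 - 790198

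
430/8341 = 430/8341  =  0.05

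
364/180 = 91/45 = 2.02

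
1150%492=166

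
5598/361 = 15 + 183/361 = 15.51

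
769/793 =769/793 = 0.97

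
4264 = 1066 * 4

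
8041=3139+4902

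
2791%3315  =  2791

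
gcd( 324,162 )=162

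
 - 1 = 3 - 4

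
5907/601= 9+498/601 = 9.83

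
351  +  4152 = 4503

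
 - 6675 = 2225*( - 3)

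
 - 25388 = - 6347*4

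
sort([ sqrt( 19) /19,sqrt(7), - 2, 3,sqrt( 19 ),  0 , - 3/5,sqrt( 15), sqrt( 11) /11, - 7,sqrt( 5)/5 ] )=[ - 7, - 2, - 3/5 , 0,sqrt( 19)/19,sqrt(11 ) /11, sqrt( 5) /5,sqrt(7),3,sqrt( 15 ),sqrt(19)] 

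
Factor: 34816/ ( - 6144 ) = -3^(-1) *17^1 = - 17/3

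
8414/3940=4207/1970 = 2.14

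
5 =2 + 3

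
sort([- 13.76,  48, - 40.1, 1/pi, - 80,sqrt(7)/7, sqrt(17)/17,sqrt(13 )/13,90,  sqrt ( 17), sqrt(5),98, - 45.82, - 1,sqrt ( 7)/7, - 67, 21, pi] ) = [ - 80, - 67, - 45.82, - 40.1, - 13.76, - 1,  sqrt (17)/17, sqrt(13)/13  ,  1/pi, sqrt(7)/7,sqrt(  7 ) /7,sqrt( 5),pi,sqrt(17),  21,48,90, 98]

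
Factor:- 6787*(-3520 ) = 2^6*5^1*11^2*617^1 = 23890240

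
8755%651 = 292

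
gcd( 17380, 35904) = 44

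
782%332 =118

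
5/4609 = 5/4609 = 0.00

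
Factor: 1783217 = 613^1*2909^1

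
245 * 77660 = 19026700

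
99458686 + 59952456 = 159411142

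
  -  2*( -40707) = 81414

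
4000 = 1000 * 4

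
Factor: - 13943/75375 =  - 3^( - 2 )*5^( - 3 )*67^(-1)*73^1*191^1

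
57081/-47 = -1215 + 24/47 = -1214.49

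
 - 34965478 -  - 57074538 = 22109060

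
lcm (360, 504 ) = 2520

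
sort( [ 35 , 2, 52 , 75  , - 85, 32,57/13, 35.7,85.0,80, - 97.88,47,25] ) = [ - 97.88, - 85,2, 57/13, 25, 32,35, 35.7 , 47, 52,75, 80,85.0] 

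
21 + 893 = 914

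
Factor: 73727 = 73727^1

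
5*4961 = 24805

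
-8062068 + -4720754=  - 12782822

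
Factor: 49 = 7^2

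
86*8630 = 742180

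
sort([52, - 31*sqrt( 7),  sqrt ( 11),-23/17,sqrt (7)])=[ - 31*sqrt( 7), - 23/17, sqrt(  7),  sqrt( 11 ),52 ]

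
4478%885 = 53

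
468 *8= 3744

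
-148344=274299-422643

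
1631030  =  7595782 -5964752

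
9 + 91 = 100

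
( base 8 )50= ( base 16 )28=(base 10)40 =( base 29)1b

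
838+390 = 1228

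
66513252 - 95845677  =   - 29332425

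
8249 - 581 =7668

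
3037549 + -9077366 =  - 6039817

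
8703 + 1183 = 9886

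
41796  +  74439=116235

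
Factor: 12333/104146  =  2^( - 1)*3^1*7^(-1)*43^ (-1)*173^(-1 )*4111^1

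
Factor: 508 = 2^2*127^1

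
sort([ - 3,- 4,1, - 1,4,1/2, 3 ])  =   [-4,-3, - 1 , 1/2,1,3, 4]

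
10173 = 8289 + 1884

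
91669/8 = 91669/8  =  11458.62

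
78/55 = 78/55 = 1.42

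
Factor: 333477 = 3^4*23^1*179^1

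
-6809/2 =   -  3405 + 1/2=- 3404.50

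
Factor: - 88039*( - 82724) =2^2*7^1*12577^1*20681^1 = 7282938236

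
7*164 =1148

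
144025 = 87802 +56223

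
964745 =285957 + 678788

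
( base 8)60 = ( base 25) 1n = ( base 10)48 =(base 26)1m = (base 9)53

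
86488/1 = 86488= 86488.00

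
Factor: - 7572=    - 2^2*3^1 * 631^1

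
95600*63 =6022800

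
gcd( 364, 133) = 7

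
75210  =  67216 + 7994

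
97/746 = 97/746= 0.13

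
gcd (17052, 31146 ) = 174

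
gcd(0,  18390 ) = 18390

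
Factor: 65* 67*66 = 2^1 * 3^1 * 5^1*11^1*13^1*67^1 = 287430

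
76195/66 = 76195/66= 1154.47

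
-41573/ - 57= 41573/57 = 729.35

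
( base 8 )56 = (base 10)46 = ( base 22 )22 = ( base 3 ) 1201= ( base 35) 1b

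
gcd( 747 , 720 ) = 9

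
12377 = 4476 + 7901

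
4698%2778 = 1920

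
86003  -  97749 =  - 11746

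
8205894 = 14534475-6328581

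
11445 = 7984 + 3461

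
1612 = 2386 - 774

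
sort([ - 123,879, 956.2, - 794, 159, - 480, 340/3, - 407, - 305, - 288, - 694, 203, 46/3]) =[ - 794,- 694, - 480, - 407,  -  305, - 288, - 123, 46/3,340/3, 159, 203, 879,  956.2 ] 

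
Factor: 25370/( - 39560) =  - 2^( - 2) * 23^ (-1)*59^1=- 59/92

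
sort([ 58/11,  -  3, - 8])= [ - 8 , - 3,58/11]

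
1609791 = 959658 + 650133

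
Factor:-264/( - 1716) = 2^1*13^(-1) = 2/13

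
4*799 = 3196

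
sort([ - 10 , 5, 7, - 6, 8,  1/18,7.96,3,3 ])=[ - 10,  -  6,1/18,3,3, 5,  7, 7.96,8 ] 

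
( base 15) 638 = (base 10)1403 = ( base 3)1220222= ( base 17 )4e9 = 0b10101111011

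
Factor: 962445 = 3^1*5^1 * 11^1*19^1*307^1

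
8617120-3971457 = 4645663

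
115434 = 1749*66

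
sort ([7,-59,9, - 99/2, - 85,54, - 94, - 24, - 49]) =[-94, - 85,-59, - 99/2, - 49, - 24, 7, 9,54]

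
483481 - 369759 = 113722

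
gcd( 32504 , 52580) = 956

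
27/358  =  27/358 =0.08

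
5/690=1/138 = 0.01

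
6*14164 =84984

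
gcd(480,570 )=30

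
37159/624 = 59+ 343/624 = 59.55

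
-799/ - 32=799/32=24.97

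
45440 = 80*568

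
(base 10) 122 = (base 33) 3n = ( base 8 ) 172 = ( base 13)95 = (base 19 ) 68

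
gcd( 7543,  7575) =1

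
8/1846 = 4/923=0.00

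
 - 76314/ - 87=877 + 5/29 = 877.17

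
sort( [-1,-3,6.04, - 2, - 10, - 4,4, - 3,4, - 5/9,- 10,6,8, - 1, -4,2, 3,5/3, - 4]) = [ - 10,  -  10, - 4, - 4, - 4, - 3, - 3, - 2, - 1,-1, - 5/9,5/3,2, 3,4,  4,  6, 6.04,8] 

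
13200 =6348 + 6852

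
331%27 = 7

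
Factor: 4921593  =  3^1 * 1640531^1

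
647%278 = 91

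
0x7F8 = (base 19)5C7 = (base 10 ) 2040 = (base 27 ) 2lf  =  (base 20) 520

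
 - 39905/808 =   -  50 + 495/808 = - 49.39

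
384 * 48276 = 18537984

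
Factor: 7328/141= 2^5*3^ (-1 )*47^(  -  1)*229^1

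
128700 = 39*3300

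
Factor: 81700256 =2^5  *11^1 *232103^1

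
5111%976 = 231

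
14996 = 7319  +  7677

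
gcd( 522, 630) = 18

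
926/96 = 9 + 31/48 = 9.65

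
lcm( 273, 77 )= 3003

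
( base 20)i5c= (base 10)7312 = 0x1c90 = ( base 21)GC4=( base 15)2277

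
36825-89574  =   - 52749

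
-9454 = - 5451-4003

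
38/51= 38/51 = 0.75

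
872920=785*1112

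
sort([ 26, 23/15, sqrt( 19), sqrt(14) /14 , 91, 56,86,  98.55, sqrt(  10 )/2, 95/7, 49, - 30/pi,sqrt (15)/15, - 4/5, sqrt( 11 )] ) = [-30/pi,-4/5, sqrt(15) /15, sqrt( 14) /14,23/15, sqrt( 10) /2, sqrt( 11), sqrt(19), 95/7,  26, 49, 56 , 86,91, 98.55]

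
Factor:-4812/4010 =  - 2^1*3^1*5^(  -  1) = -6/5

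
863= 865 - 2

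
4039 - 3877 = 162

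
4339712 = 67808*64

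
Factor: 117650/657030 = 3^(-1)*5^1*11^(- 2) * 13^1 = 65/363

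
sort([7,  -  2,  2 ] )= [ - 2, 2,7 ]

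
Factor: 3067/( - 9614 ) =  - 2^( - 1 )*11^( - 1 ) * 19^( - 1)*23^( - 1) * 3067^1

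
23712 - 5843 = 17869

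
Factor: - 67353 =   -  3^1 * 11^1*13^1*157^1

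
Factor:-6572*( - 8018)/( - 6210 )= - 26347148/3105 = - 2^2*3^( - 3)*5^( - 1) * 19^1*23^( - 1 ) * 31^1 * 53^1*211^1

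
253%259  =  253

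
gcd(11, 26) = 1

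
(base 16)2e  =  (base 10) 46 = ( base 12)3A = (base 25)1l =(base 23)20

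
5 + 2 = 7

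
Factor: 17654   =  2^1* 7^1*13^1*97^1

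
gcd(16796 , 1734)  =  34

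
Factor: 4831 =4831^1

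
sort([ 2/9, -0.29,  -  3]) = [ - 3, - 0.29,  2/9]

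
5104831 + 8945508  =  14050339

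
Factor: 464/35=2^4  *5^ (-1) * 7^(  -  1)*29^1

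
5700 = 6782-1082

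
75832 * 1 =75832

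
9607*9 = 86463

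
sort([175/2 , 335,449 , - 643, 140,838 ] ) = [-643,175/2, 140,335, 449 , 838] 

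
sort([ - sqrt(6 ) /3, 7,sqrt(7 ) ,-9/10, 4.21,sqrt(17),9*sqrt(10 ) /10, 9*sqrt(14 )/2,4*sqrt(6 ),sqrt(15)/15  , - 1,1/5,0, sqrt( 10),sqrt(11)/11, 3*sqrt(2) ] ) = [ - 1, - 9/10, - sqrt( 6 )/3,0,1/5,sqrt (15)/15, sqrt ( 11)/11, sqrt(7 ),9*sqrt(10)/10, sqrt( 10 ), sqrt(17),  4.21, 3*sqrt( 2) , 7, 4*sqrt( 6) , 9*sqrt(14) /2]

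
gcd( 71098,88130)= 2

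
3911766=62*63093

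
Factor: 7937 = 7937^1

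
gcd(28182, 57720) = 6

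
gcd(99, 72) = 9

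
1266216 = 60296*21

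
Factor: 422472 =2^3*3^1*29^1*607^1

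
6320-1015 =5305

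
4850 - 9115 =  - 4265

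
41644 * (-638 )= - 26568872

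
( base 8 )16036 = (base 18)143G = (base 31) 7f6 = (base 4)1300132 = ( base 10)7198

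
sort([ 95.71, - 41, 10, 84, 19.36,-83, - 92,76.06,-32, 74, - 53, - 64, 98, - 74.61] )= [ - 92,  -  83, - 74.61, - 64, -53, - 41, - 32, 10,19.36,74, 76.06, 84, 95.71, 98] 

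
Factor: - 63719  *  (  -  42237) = 3^2 * 13^1*19^2*63719^1 = 2691299403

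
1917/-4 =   -  1917/4=- 479.25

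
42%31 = 11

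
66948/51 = 1312  +  12/17 =1312.71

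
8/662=4/331 = 0.01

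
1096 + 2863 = 3959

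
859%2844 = 859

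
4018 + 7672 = 11690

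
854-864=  - 10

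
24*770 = 18480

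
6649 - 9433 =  - 2784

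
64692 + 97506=162198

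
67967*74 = 5029558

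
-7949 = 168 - 8117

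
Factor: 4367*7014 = 30630138 = 2^1 * 3^1 *7^1* 11^1 * 167^1 * 397^1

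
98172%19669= 19496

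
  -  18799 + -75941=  - 94740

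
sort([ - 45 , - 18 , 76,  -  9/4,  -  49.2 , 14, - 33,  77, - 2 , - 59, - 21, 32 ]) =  [ - 59 , - 49.2, - 45, - 33, - 21, - 18, - 9/4,-2,14, 32,  76 , 77]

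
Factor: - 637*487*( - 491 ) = 7^2*13^1*487^1*491^1 = 152317529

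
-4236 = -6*706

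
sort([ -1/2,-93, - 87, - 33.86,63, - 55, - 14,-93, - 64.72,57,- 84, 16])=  [ - 93,  -  93,  -  87, - 84, - 64.72, - 55, - 33.86, - 14 , - 1/2,16,57,63] 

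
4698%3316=1382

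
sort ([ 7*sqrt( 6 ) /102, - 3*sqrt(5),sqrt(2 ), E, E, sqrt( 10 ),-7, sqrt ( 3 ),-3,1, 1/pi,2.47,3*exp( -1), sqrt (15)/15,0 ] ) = [  -  7,  -  3*sqrt (5),-3,0,7*sqrt (6)/102, sqrt(15 )/15, 1/pi , 1, 3*exp(-1 ), sqrt( 2), sqrt( 3 ), 2.47,  E,  E, sqrt (10 )] 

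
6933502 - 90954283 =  - 84020781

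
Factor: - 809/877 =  - 809^1*877^(  -  1) 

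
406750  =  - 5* ( - 81350)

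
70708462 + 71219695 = 141928157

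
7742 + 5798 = 13540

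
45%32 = 13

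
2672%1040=592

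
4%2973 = 4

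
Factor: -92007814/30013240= - 46003907/15006620 = -  2^ ( - 2 )*5^( - 1 )*31^1*167^( - 1)*4493^(-1)*1483997^1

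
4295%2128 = 39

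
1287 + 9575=10862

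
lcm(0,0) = 0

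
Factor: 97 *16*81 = 125712=2^4*3^4 * 97^1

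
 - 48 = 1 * ( - 48) 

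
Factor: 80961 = 3^1*26987^1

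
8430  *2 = 16860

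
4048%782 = 138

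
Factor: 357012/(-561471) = -564/887 = - 2^2*3^1 * 47^1 * 887^(  -  1 )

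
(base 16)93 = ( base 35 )47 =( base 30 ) 4R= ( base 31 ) 4N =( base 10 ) 147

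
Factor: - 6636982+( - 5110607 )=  - 11747589 = - 3^1*7^1*71^1*7879^1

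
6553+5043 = 11596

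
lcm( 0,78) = 0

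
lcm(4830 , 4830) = 4830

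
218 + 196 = 414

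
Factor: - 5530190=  - 2^1 * 5^1*71^1 * 7789^1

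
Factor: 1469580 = 2^2 * 3^1  *5^1*7^1*3499^1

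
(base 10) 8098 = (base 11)60A2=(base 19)1384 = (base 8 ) 17642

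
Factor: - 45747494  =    -  2^1*13^1 * 73^1*24103^1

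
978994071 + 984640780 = 1963634851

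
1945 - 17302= - 15357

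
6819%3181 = 457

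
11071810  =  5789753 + 5282057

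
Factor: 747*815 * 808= 2^3*3^2*5^1*83^1*101^1 * 163^1 = 491914440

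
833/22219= 49/1307  =  0.04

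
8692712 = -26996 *(-322 ) 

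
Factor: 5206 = 2^1 * 19^1*137^1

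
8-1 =7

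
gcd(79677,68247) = 9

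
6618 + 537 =7155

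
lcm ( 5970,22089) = 220890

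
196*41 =8036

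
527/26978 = 527/26978  =  0.02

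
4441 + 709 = 5150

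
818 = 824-6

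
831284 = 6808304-5977020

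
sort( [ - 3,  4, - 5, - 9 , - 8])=[ - 9, - 8, - 5, -3, 4] 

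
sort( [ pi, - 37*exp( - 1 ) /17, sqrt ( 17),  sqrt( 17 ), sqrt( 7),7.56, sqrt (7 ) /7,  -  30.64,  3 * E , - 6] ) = [ - 30.64, - 6,  -  37*exp ( - 1) /17,sqrt(7)/7, sqrt( 7 ),pi , sqrt (17), sqrt( 17), 7.56 , 3*E]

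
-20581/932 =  - 20581/932=- 22.08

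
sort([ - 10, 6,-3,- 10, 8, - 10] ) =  [ - 10,-10 , - 10, - 3, 6, 8 ] 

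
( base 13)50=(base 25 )2F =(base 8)101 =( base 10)65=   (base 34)1V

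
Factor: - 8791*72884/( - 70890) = 2^1*3^(-1 )*5^(  -  1)*7^1*17^ ( - 1)*19^1*59^1*137^1*139^( - 1)*149^1 = 320361622/35445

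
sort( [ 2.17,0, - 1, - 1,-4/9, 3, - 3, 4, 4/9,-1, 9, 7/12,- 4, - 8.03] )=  [ - 8.03, - 4, -3 ,-1,-1,-1, - 4/9, 0,4/9, 7/12 , 2.17, 3,4, 9 ] 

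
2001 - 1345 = 656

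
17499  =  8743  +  8756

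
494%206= 82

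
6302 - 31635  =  -25333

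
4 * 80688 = 322752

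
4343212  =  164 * 26483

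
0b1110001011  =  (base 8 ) 1613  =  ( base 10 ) 907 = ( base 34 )QN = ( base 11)755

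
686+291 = 977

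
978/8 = 122 + 1/4 = 122.25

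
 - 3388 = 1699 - 5087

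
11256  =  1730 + 9526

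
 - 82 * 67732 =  - 5554024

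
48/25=48/25 = 1.92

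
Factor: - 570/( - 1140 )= 1/2 = 2^( - 1)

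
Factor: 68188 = 2^2*17047^1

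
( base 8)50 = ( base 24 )1G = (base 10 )40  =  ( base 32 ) 18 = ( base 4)220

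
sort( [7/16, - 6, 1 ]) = [ - 6, 7/16, 1] 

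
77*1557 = 119889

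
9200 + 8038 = 17238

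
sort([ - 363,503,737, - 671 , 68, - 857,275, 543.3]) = [-857 , - 671 ,-363,  68, 275, 503, 543.3,737 ] 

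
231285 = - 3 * ( - 77095)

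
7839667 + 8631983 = 16471650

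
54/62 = 27/31 = 0.87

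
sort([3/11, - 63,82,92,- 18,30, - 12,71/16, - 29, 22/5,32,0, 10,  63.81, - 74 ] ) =[-74, -63,-29,- 18 , - 12,0, 3/11, 22/5, 71/16,10,30,  32, 63.81,82,92]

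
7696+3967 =11663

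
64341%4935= 186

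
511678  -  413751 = 97927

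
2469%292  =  133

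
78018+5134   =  83152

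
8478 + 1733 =10211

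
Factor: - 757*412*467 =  - 145649828 = - 2^2*103^1*467^1*757^1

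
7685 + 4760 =12445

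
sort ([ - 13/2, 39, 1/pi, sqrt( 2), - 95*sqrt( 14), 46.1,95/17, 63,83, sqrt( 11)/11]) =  [-95*sqrt(14) , - 13/2,sqrt (11) /11 , 1/pi, sqrt( 2 ),95/17, 39, 46.1, 63, 83 ] 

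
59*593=34987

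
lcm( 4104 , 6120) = 348840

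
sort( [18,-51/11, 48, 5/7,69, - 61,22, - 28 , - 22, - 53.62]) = [ - 61,-53.62, - 28, - 22, - 51/11, 5/7,18,22, 48, 69 ]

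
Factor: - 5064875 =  - 5^3 * 40519^1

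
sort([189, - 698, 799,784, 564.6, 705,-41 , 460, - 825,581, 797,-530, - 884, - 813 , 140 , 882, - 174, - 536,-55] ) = [ - 884,- 825 , - 813,-698, - 536 , - 530, - 174 , - 55, - 41, 140,  189 , 460,564.6,  581,  705,  784,797 , 799,882 ]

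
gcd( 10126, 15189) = 5063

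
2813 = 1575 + 1238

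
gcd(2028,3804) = 12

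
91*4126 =375466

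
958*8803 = 8433274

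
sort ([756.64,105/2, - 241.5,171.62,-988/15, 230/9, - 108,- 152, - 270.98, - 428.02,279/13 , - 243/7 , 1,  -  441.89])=[ - 441.89,-428.02,  -  270.98, - 241.5, - 152  ,-108, - 988/15, - 243/7,1, 279/13, 230/9,105/2,171.62 , 756.64] 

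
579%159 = 102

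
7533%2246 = 795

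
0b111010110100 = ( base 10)3764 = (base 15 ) 11AE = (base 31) 3SD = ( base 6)25232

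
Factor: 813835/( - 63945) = - 162767/12789 =- 3^ ( - 2 )*7^( - 2)*11^1*29^( - 1)*14797^1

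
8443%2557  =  772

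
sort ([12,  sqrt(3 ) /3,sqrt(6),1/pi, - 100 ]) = [ - 100,1/pi , sqrt( 3)/3,sqrt( 6 ) , 12]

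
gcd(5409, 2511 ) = 9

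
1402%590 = 222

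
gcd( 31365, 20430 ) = 45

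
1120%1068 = 52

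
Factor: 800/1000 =4/5 = 2^2*5^(- 1) 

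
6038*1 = 6038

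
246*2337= 574902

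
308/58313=308/58313 = 0.01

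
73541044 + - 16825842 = 56715202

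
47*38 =1786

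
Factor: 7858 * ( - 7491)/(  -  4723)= 58864278/4723 = 2^1*3^1 * 11^1*227^1 *3929^1*4723^( - 1 ) 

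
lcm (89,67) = 5963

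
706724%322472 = 61780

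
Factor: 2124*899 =2^2*3^2*29^1*31^1*59^1 =1909476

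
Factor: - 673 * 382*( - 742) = 190757812=2^2*7^1*53^1*191^1*673^1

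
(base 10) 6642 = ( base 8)14762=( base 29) 7Q1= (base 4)1213302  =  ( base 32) 6FI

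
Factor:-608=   -  2^5*19^1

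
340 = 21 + 319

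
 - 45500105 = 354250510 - 399750615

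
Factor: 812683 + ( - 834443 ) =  - 2^8*5^1*17^1 = - 21760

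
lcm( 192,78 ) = 2496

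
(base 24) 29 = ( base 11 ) 52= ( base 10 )57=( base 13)45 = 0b111001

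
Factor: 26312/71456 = 2^( - 2 )*7^( - 1 )*13^1*23^1*29^(-1) =299/812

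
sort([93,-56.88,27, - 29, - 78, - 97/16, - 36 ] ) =[ - 78,-56.88,  -  36, - 29, - 97/16,27,93 ] 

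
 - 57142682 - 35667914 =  -92810596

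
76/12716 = 19/3179 = 0.01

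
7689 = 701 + 6988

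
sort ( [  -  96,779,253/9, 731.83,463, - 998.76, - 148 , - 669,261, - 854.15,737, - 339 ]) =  [ - 998.76, - 854.15, - 669,  -  339, - 148, - 96, 253/9,261,463, 731.83 , 737,779]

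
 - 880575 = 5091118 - 5971693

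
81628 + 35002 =116630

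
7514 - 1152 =6362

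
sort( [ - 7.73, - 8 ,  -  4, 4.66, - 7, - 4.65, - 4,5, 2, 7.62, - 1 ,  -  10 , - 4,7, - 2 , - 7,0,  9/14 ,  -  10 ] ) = [ - 10,-10 , - 8, - 7.73 , - 7, - 7,-4.65, - 4, - 4,-4, - 2 ,-1, 0 , 9/14,2, 4.66,  5,7,7.62]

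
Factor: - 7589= - 7589^1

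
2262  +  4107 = 6369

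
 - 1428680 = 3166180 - 4594860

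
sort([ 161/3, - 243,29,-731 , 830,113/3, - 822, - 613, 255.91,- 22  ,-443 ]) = [ - 822 , - 731, - 613 , - 443, - 243, - 22, 29, 113/3 , 161/3,255.91, 830] 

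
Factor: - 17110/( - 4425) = 58/15   =  2^1  *3^ ( - 1 ) *5^(  -  1)*29^1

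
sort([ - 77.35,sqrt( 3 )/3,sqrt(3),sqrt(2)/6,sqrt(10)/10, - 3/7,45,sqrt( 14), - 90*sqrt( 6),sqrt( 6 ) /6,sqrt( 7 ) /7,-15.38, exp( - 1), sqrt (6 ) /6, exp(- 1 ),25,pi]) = [ - 90*sqrt( 6 ), - 77.35, - 15.38,- 3/7,sqrt(2)/6,  sqrt( 10)/10,exp ( - 1), exp( - 1 ), sqrt(7 ) /7,  sqrt(6 )/6,sqrt(6) /6,sqrt( 3)/3,sqrt( 3), pi , sqrt(14 ),25, 45 ]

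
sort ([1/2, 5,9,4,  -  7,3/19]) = [  -  7,3/19 , 1/2, 4,  5, 9 ] 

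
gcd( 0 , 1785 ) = 1785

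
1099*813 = 893487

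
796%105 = 61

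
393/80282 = 393/80282 = 0.00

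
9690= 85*114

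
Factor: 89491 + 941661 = 2^4*17^2*223^1=1031152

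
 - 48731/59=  - 48731/59 = -825.95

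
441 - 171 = 270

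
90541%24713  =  16402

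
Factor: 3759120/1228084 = 939780/307021 = 2^2*3^2*5^1*11^( - 1)*13^( - 1 )*19^ ( - 1 ) *23^1 * 113^( - 1)*227^1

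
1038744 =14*74196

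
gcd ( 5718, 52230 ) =6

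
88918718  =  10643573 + 78275145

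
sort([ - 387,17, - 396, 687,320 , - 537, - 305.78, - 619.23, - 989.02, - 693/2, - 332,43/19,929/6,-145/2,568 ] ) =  [ - 989.02, - 619.23 , - 537,  -  396, - 387, - 693/2, - 332, - 305.78, - 145/2,43/19, 17,929/6,320,568,687 ] 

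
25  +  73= 98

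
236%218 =18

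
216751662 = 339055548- 122303886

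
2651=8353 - 5702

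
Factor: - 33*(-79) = 3^1*11^1*79^1 = 2607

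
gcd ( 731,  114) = 1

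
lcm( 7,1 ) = 7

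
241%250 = 241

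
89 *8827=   785603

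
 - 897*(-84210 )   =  75536370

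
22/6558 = 11/3279 = 0.00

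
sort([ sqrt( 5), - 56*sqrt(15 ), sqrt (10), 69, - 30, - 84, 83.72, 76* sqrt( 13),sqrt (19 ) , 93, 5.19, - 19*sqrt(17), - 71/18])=[ - 56*sqrt( 15 ),-84, - 19*sqrt(17), - 30, - 71/18, sqrt( 5),sqrt(10 ),  sqrt(19), 5.19, 69 , 83.72,  93, 76 * sqrt(13) ] 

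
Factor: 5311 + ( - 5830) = -3^1*173^1 = - 519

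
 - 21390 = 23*(-930)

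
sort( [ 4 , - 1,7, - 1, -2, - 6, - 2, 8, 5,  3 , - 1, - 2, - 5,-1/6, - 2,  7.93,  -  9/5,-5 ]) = [ - 6, - 5,-5,  -  2, - 2, - 2,-2,-9/5, - 1,-1 ,-1, - 1/6,3,4, 5, 7, 7.93, 8]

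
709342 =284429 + 424913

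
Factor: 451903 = 451903^1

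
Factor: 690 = 2^1 * 3^1 * 5^1*23^1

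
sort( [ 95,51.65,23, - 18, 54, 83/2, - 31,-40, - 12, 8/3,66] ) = [  -  40,  -  31, - 18,  -  12, 8/3, 23,83/2,51.65,  54,  66,95]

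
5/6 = 5/6 = 0.83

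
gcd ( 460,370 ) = 10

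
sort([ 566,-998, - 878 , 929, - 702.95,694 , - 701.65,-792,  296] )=[ - 998,-878 ,-792, - 702.95 , - 701.65, 296, 566,694, 929] 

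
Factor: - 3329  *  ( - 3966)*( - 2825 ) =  - 37297949550 = - 2^1*3^1*5^2*113^1*661^1*3329^1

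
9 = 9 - 0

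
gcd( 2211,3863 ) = 1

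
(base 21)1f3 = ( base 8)1367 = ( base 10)759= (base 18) 263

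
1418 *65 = 92170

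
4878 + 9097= 13975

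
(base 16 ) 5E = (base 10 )94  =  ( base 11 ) 86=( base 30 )34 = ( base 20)4E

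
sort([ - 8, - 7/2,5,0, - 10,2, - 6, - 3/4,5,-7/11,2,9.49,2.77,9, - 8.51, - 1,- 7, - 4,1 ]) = [-10, - 8.51, - 8 , - 7, -6, - 4, - 7/2,  -  1, - 3/4, - 7/11, 0, 1, 2,2,2.77, 5,5,9,9.49]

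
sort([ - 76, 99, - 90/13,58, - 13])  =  [ - 76, - 13, - 90/13,  58 , 99 ] 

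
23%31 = 23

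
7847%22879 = 7847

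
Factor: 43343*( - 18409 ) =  - 797901287 = -41^1*89^1*449^1*487^1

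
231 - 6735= - 6504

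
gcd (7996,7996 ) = 7996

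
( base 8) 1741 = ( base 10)993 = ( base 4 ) 33201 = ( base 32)v1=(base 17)377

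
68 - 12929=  -12861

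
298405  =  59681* 5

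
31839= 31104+735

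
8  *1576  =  12608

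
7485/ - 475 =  - 16 + 23/95 = -15.76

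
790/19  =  790/19 = 41.58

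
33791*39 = 1317849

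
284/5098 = 142/2549 = 0.06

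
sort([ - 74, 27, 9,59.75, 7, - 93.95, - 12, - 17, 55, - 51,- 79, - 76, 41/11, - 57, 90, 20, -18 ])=[- 93.95, - 79, - 76, - 74, - 57 , - 51,  -  18, - 17,-12, 41/11,7,  9,20, 27, 55,  59.75,90] 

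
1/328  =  1/328  =  0.00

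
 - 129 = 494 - 623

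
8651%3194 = 2263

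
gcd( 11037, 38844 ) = 39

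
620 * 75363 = 46725060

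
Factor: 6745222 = 2^1*11^1*257^1*1193^1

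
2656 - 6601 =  - 3945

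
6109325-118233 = 5991092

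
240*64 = 15360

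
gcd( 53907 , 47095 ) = 1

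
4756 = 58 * 82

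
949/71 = 949/71 = 13.37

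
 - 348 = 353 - 701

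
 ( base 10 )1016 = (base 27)1AH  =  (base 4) 33320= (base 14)528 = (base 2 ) 1111111000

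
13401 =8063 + 5338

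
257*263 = 67591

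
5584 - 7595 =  - 2011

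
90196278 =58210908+31985370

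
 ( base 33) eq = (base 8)750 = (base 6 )2132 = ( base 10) 488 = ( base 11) 404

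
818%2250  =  818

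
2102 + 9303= 11405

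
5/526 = 5/526=0.01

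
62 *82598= 5121076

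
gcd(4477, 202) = 1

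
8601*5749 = 49447149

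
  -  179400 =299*( - 600)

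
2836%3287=2836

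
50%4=2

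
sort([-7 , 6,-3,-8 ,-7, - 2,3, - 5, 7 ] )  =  [ - 8, - 7, -7, - 5,-3, -2, 3, 6,7]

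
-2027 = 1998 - 4025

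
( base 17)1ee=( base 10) 541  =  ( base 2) 1000011101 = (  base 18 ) 1C1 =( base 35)FG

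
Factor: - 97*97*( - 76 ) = 2^2*19^1*97^2 = 715084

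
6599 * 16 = 105584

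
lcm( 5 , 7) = 35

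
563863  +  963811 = 1527674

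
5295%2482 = 331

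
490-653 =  - 163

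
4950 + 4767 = 9717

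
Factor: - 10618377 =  - 3^1 * 7^1*11^1*43^1*1069^1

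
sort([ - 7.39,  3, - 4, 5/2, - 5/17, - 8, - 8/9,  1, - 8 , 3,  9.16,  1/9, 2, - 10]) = [ - 10 , - 8, - 8,  -  7.39, - 4, - 8/9,  -  5/17,  1/9,1,2, 5/2,  3  ,  3,9.16]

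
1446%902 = 544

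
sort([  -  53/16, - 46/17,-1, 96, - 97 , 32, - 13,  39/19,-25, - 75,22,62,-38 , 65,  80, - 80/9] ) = [ - 97, - 75, - 38,-25, - 13, -80/9, - 53/16,-46/17, - 1, 39/19 , 22 , 32, 62,65, 80 , 96 ]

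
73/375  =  73/375 = 0.19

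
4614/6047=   4614/6047 = 0.76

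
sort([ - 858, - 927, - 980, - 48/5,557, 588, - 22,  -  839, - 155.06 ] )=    [  -  980, - 927, - 858, - 839,-155.06, - 22,-48/5, 557, 588]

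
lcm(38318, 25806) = 1264494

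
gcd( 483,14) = 7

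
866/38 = 22 + 15/19 = 22.79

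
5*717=3585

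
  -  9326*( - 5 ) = 46630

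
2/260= 1/130 = 0.01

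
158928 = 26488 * 6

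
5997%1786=639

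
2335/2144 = 2335/2144 = 1.09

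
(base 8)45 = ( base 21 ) 1G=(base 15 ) 27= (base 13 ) 2B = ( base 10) 37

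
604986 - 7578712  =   - 6973726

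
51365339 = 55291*929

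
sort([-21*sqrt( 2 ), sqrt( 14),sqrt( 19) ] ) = [- 21*sqrt( 2),  sqrt( 14),sqrt( 19)] 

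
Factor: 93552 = 2^4*3^1*1949^1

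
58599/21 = 2790 + 3/7 = 2790.43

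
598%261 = 76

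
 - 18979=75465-94444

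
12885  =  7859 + 5026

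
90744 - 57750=32994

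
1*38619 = 38619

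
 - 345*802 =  - 276690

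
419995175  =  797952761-377957586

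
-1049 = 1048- 2097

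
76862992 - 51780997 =25081995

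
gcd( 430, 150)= 10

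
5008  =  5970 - 962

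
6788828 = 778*8726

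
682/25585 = 682/25585  =  0.03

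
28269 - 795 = 27474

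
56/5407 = 56/5407 = 0.01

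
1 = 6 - 5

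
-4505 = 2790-7295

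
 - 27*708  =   - 19116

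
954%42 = 30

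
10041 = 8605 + 1436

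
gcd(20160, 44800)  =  2240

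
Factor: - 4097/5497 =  - 17^1  *23^( - 1 )*239^( - 1)*241^1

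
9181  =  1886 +7295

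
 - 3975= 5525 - 9500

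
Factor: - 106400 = -2^5*5^2*  7^1*19^1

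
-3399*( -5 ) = 16995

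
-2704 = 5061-7765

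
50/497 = 50/497 = 0.10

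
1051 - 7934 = -6883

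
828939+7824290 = 8653229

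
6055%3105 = 2950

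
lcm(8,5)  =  40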